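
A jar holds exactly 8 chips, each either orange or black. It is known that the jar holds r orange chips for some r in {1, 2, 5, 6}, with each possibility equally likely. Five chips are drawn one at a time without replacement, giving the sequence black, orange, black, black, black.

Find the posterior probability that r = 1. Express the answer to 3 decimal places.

Under each hypothesis, the probability of the observed sequence is: P(data | r = 1) = (7/8)(1/7)(6/6)(5/5)(4/4) = 1/8; P(data | r = 2) = (6/8)(2/7)(5/6)(4/5)(3/4) = 3/28; P(data | r = 5) = (3/8)(5/7)(2/6)(1/5)(0/4) = 0; P(data | r = 6) = (2/8)(6/7)(1/6)(0/5) = 0.
Multiplying each by its prior: 1/4 · 1/8 = 1/32, 1/4 · 3/28 = 3/112, 1/4 · 0 = 0, 1/4 · 0 = 0; these sum to 13/224.
By Bayes' rule, P(r = 1 | data) = (1/32) / (13/224) = 7/13.

0.538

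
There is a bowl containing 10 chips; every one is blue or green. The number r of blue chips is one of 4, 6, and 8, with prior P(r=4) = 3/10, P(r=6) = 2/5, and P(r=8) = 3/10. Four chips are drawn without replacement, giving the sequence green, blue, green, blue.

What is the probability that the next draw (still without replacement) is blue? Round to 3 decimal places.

0.580

The likelihood of the observed sequence under each hypothesis: P(data | r = 4) = (6/10)(4/9)(5/8)(3/7) = 1/14; P(data | r = 6) = (4/10)(6/9)(3/8)(5/7) = 1/14; P(data | r = 8) = (2/10)(8/9)(1/8)(7/7) = 1/45.
Weighting by the prior gives 3/10 · 1/14 = 3/140, 2/5 · 1/14 = 1/35, 3/10 · 1/45 = 1/150; summing to 17/300.
The posterior is then P(r = 4 | data) = 45/119, P(r = 6 | data) = 60/119, P(r = 8 | data) = 2/17.
The predictive probability is P(blue next | data) = (1/3)(45/119) + (2/3)(60/119) + (1)(2/17) = 69/119.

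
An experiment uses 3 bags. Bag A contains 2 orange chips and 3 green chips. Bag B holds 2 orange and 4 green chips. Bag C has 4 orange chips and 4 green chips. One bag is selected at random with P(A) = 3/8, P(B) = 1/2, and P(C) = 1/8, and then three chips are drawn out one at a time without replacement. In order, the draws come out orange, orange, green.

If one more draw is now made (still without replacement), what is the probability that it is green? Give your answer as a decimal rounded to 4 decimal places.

Under each hypothesis, the probability of the observed sequence is: P(data | bag A) = (2/5)(1/4)(3/3) = 0.1; P(data | bag B) = (2/6)(1/5)(4/4) = 0.066667; P(data | bag C) = (4/8)(3/7)(4/6) = 0.14286.
The prior-weighted likelihoods are 3/8 · 0.1 = 0.0375, 1/2 · 0.066667 = 0.033333, 1/8 · 0.14286 = 0.017857; these sum to 0.08869.
The posterior is then P(bag A | data) = 0.42282, P(bag B | data) = 0.37584, P(bag C | data) = 0.20134.
So P(green next | data) = Σ P(green next | H) P(H | data) = (1)(0.42282) + (1)(0.37584) + (3/5)(0.20134) = 0.91946.

0.9195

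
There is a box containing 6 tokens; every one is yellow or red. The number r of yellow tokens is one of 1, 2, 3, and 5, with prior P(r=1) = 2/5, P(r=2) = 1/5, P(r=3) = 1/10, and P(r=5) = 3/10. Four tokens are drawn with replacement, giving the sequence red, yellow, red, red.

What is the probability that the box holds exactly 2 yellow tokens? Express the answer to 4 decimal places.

Compute the likelihood of the observed sequence for each case: P(data | r = 1) = (5/6)(1/6)(5/6)(5/6) = 0.096451; P(data | r = 2) = (4/6)(2/6)(4/6)(4/6) = 0.098765; P(data | r = 3) = (3/6)(3/6)(3/6)(3/6) = 0.0625; P(data | r = 5) = (1/6)(5/6)(1/6)(1/6) = 0.003858.
Weighting by the prior gives 2/5 · 0.096451 = 0.03858, 1/5 · 0.098765 = 0.019753, 1/10 · 0.0625 = 0.00625, 3/10 · 0.003858 = 0.0011574; summing to 0.065741.
Therefore the posterior P(r = 2 | data) = (0.019753) / (0.065741) = 0.30047.

0.3005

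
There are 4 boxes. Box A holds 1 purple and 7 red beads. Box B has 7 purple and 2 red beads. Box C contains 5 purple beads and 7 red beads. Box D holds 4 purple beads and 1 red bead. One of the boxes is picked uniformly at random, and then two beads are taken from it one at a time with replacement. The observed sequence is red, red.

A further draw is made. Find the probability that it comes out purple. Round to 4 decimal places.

Compute the likelihood of the observed sequence for each case: P(data | box A) = (7/8)(7/8) = 0.76562; P(data | box B) = (2/9)(2/9) = 0.049383; P(data | box C) = (7/12)(7/12) = 0.34028; P(data | box D) = (1/5)(1/5) = 0.04.
The prior-weighted likelihoods are 1/4 · 0.76562 = 0.19141, 1/4 · 0.049383 = 0.012346, 1/4 · 0.34028 = 0.085069, 1/4 · 0.04 = 0.01; summing to 0.29882.
Dividing through by the total gives posterior P(box A | data) = 0.64054, P(box B | data) = 0.041315, P(box C | data) = 0.28468, P(box D | data) = 0.033465.
So P(purple next | data) = Σ P(purple next | H) P(H | data) = (1/8)(0.64054) + (7/9)(0.041315) + (5/12)(0.28468) + (4/5)(0.033465) = 0.25759.

0.2576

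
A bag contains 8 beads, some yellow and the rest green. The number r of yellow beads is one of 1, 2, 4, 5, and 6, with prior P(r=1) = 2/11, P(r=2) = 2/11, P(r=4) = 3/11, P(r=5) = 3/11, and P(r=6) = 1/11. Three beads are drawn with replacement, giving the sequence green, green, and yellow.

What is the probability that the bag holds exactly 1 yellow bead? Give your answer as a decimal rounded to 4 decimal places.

0.1653

Compute the likelihood of the observed sequence for each case: P(data | r = 1) = (7/8)(7/8)(1/8) = 0.095703; P(data | r = 2) = (6/8)(6/8)(2/8) = 0.14062; P(data | r = 4) = (4/8)(4/8)(4/8) = 0.125; P(data | r = 5) = (3/8)(3/8)(5/8) = 0.087891; P(data | r = 6) = (2/8)(2/8)(6/8) = 0.046875.
The prior-weighted likelihoods are 2/11 · 0.095703 = 0.017401, 2/11 · 0.14062 = 0.025568, 3/11 · 0.125 = 0.034091, 3/11 · 0.087891 = 0.02397, 1/11 · 0.046875 = 0.0042614; with total 0.10529.
By Bayes' rule, P(r = 1 | data) = (0.017401) / (0.10529) = 0.16526.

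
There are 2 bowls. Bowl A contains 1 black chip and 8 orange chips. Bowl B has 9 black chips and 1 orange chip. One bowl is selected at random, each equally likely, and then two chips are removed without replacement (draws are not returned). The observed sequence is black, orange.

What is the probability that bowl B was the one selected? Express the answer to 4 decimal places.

Compute the likelihood of the observed sequence for each case: P(data | bowl A) = (1/9)(8/8) = 1/9; P(data | bowl B) = (9/10)(1/9) = 1/10.
The prior-weighted likelihoods are 1/2 · 1/9 = 1/18, 1/2 · 1/10 = 1/20; these sum to 19/180.
By Bayes' rule, P(bowl B | data) = (1/20) / (19/180) = 9/19.

0.4737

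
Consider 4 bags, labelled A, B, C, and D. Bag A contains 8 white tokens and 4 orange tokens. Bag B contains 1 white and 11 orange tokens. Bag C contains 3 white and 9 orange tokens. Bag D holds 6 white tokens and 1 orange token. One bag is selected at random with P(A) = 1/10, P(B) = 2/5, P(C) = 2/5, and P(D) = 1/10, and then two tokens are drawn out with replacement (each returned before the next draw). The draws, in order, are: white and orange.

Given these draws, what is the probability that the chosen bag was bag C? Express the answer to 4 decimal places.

0.5356

The likelihood of the observed sequence under each hypothesis: P(data | bag A) = (8/12)(4/12) = 0.22222; P(data | bag B) = (1/12)(11/12) = 0.076389; P(data | bag C) = (3/12)(9/12) = 0.1875; P(data | bag D) = (6/7)(1/7) = 0.12245.
Weighting by the prior gives 1/10 · 0.22222 = 0.022222, 2/5 · 0.076389 = 0.030556, 2/5 · 0.1875 = 0.075, 1/10 · 0.12245 = 0.012245; these sum to 0.14002.
By Bayes' rule, P(bag C | data) = (0.075) / (0.14002) = 0.53563.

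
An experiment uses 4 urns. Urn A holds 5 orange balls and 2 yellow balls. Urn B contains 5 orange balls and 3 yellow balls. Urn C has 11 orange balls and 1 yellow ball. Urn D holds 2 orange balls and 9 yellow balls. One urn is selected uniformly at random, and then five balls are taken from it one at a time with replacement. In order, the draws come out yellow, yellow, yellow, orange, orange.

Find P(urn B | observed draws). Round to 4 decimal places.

Under each hypothesis, the probability of the observed sequence is: P(data | urn A) = (2/7)(2/7)(2/7)(5/7)(5/7) = 0.0119; P(data | urn B) = (3/8)(3/8)(3/8)(5/8)(5/8) = 0.020599; P(data | urn C) = (1/12)(1/12)(1/12)(11/12)(11/12) = 0.00048627; P(data | urn D) = (9/11)(9/11)(9/11)(2/11)(2/11) = 0.018106.
Weighting by the prior gives 1/4 · 0.0119 = 0.002975, 1/4 · 0.020599 = 0.0051498, 1/4 · 0.00048627 = 0.00012157, 1/4 · 0.018106 = 0.0045265; with total 0.012773.
So P(urn B | data) = (0.0051498) / (0.012773) = 0.40319.

0.4032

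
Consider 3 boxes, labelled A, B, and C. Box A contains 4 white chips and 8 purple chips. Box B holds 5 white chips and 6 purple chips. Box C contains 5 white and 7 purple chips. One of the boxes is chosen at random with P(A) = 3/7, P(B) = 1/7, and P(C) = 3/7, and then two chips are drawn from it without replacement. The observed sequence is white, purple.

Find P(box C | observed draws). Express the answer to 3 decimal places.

0.443

For each hypothesis, P(data | H) works out to: P(data | box A) = (4/12)(8/11) = 8/33; P(data | box B) = (5/11)(6/10) = 3/11; P(data | box C) = (5/12)(7/11) = 35/132.
Weighting by the prior gives 3/7 · 8/33 = 8/77, 1/7 · 3/11 = 3/77, 3/7 · 35/132 = 5/44; with total 79/308.
Therefore the posterior P(box C | data) = (5/44) / (79/308) = 35/79.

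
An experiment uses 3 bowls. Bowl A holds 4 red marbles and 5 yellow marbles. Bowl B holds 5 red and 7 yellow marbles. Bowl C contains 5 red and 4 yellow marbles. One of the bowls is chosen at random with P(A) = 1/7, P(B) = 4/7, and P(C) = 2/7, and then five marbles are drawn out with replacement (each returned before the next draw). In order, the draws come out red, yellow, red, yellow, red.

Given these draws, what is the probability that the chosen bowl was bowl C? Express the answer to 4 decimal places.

For each hypothesis, P(data | H) works out to: P(data | bowl A) = (4/9)(5/9)(4/9)(5/9)(4/9) = 0.027096; P(data | bowl B) = (5/12)(7/12)(5/12)(7/12)(5/12) = 0.024615; P(data | bowl C) = (5/9)(4/9)(5/9)(4/9)(5/9) = 0.03387.
Weighting by the prior gives 1/7 · 0.027096 = 0.0038709, 4/7 · 0.024615 = 0.014066, 2/7 · 0.03387 = 0.0096772; summing to 0.027614.
By Bayes' rule, P(bowl C | data) = (0.0096772) / (0.027614) = 0.35045.

0.3504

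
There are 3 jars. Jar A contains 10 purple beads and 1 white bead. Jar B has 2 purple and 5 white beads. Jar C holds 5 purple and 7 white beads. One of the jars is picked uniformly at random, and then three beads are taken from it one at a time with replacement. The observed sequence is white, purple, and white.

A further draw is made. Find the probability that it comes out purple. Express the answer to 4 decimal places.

For each hypothesis, P(data | H) works out to: P(data | jar A) = (1/11)(10/11)(1/11) = 0.0075131; P(data | jar B) = (5/7)(2/7)(5/7) = 0.14577; P(data | jar C) = (7/12)(5/12)(7/12) = 0.14178.
Weighting by the prior gives 1/3 · 0.0075131 = 0.0025044, 1/3 · 0.14577 = 0.048591, 1/3 · 0.14178 = 0.047261; these sum to 0.098356.
Dividing through by the total gives posterior P(jar A | data) = 0.025462, P(jar B | data) = 0.49403, P(jar C | data) = 0.48051.
The predictive probability is P(purple next | data) = (10/11)(0.025462) + (2/7)(0.49403) + (5/12)(0.48051) = 0.36451.

0.3645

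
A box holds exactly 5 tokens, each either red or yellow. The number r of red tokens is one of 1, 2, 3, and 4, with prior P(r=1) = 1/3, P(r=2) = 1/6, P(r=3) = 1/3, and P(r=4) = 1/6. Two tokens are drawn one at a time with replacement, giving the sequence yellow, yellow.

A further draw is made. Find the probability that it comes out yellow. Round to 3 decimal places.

0.688

For each hypothesis, P(data | H) works out to: P(data | r = 1) = (4/5)(4/5) = 16/25; P(data | r = 2) = (3/5)(3/5) = 9/25; P(data | r = 3) = (2/5)(2/5) = 4/25; P(data | r = 4) = (1/5)(1/5) = 1/25.
Weighting by the prior gives 1/3 · 16/25 = 16/75, 1/6 · 9/25 = 3/50, 1/3 · 4/25 = 4/75, 1/6 · 1/25 = 1/150; with total 1/3.
Dividing through by the total gives posterior P(r = 1 | data) = 16/25, P(r = 2 | data) = 9/50, P(r = 3 | data) = 4/25, P(r = 4 | data) = 1/50.
Averaging over the posterior, P(yellow next | data) = (4/5)(16/25) + (3/5)(9/50) + (2/5)(4/25) + (1/5)(1/50) = 86/125.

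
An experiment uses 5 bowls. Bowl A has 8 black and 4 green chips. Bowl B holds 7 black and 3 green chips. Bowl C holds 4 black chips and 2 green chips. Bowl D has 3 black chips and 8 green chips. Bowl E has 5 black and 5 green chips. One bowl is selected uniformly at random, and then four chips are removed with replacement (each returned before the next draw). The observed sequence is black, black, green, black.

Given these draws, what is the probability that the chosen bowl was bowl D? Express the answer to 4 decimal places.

For each hypothesis, P(data | H) works out to: P(data | bowl A) = (8/12)(8/12)(4/12)(8/12) = 0.098765; P(data | bowl B) = (7/10)(7/10)(3/10)(7/10) = 0.1029; P(data | bowl C) = (4/6)(4/6)(2/6)(4/6) = 0.098765; P(data | bowl D) = (3/11)(3/11)(8/11)(3/11) = 0.014753; P(data | bowl E) = (5/10)(5/10)(5/10)(5/10) = 0.0625.
The prior-weighted likelihoods are 1/5 · 0.098765 = 0.019753, 1/5 · 0.1029 = 0.02058, 1/5 · 0.098765 = 0.019753, 1/5 · 0.014753 = 0.0029506, 1/5 · 0.0625 = 0.0125; summing to 0.075537.
Hence P(bowl D | data) = (0.0029506) / (0.075537) = 0.039062.

0.0391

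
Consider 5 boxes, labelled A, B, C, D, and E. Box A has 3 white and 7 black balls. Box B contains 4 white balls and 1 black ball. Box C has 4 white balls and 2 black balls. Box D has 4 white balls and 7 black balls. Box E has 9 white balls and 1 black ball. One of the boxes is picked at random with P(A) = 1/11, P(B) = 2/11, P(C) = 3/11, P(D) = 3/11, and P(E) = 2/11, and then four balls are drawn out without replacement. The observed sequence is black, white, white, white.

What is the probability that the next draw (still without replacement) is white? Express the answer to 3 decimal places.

The likelihood of the observed sequence under each hypothesis: P(data | box A) = (7/10)(3/9)(2/8)(1/7) = 0.0083333; P(data | box B) = (1/5)(4/4)(3/3)(2/2) = 0.2; P(data | box C) = (2/6)(4/5)(3/4)(2/3) = 0.13333; P(data | box D) = (7/11)(4/10)(3/9)(2/8) = 0.021212; P(data | box E) = (1/10)(9/9)(8/8)(7/7) = 0.1.
Weighting by the prior gives 1/11 · 0.0083333 = 0.00075758, 2/11 · 0.2 = 0.036364, 3/11 · 0.13333 = 0.036364, 3/11 · 0.021212 = 0.0057851, 2/11 · 0.1 = 0.018182; these sum to 0.097452.
The posterior is then P(box A | data) = 0.0077739, P(box B | data) = 0.37314, P(box C | data) = 0.37314, P(box D | data) = 0.059364, P(box E | data) = 0.18657.
The predictive probability is P(white next | data) = (0)(0.0077739) + (1)(0.37314) + (1/2)(0.37314) + (1/7)(0.059364) + (1)(0.18657) = 0.75477.

0.755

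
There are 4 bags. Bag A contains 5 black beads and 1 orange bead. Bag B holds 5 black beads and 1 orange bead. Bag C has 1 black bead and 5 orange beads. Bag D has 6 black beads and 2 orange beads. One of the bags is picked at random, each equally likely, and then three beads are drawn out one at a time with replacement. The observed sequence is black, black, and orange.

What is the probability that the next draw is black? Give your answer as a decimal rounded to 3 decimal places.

The likelihood of the observed sequence under each hypothesis: P(data | bag A) = (5/6)(5/6)(1/6) = 0.11574; P(data | bag B) = (5/6)(5/6)(1/6) = 0.11574; P(data | bag C) = (1/6)(1/6)(5/6) = 0.023148; P(data | bag D) = (6/8)(6/8)(2/8) = 0.14062.
Weighting by the prior gives 1/4 · 0.11574 = 0.028935, 1/4 · 0.11574 = 0.028935, 1/4 · 0.023148 = 0.005787, 1/4 · 0.14062 = 0.035156; with total 0.098814.
Dividing through by the total gives posterior P(bag A | data) = 0.29283, P(bag B | data) = 0.29283, P(bag C | data) = 0.058565, P(bag D | data) = 0.35578.
So P(black next | data) = Σ P(black next | H) P(H | data) = (5/6)(0.29283) + (5/6)(0.29283) + (1/6)(0.058565) + (3/4)(0.35578) = 0.76464.

0.765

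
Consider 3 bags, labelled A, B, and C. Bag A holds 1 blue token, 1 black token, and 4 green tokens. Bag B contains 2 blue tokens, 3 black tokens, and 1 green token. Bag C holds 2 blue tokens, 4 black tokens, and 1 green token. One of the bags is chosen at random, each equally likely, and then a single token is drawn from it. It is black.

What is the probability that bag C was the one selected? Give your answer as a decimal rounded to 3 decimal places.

For each hypothesis, P(data | H) works out to: P(data | bag A) = (1/6) = 1/6; P(data | bag B) = (3/6) = 1/2; P(data | bag C) = (4/7) = 4/7.
The prior-weighted likelihoods are 1/3 · 1/6 = 1/18, 1/3 · 1/2 = 1/6, 1/3 · 4/7 = 4/21; summing to 26/63.
Therefore the posterior P(bag C | data) = (4/21) / (26/63) = 6/13.

0.462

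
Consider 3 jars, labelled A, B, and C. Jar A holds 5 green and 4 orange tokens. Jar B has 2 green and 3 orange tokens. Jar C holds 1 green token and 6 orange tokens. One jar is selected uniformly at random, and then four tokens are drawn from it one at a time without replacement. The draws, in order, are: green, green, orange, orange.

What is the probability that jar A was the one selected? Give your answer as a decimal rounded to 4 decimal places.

Compute the likelihood of the observed sequence for each case: P(data | jar A) = (5/9)(4/8)(4/7)(3/6) = 0.079365; P(data | jar B) = (2/5)(1/4)(3/3)(2/2) = 0.1; P(data | jar C) = (1/7)(0/6) = 0.
The prior-weighted likelihoods are 1/3 · 0.079365 = 0.026455, 1/3 · 0.1 = 0.033333, 1/3 · 0 = 0; summing to 0.059788.
Hence P(jar A | data) = (0.026455) / (0.059788) = 0.44248.

0.4425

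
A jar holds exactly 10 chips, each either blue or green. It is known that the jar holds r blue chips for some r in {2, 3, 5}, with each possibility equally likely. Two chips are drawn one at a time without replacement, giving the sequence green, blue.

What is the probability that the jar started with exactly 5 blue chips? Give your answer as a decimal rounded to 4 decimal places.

0.4032

Compute the likelihood of the observed sequence for each case: P(data | r = 2) = (8/10)(2/9) = 8/45; P(data | r = 3) = (7/10)(3/9) = 7/30; P(data | r = 5) = (5/10)(5/9) = 5/18.
Weighting by the prior gives 1/3 · 8/45 = 8/135, 1/3 · 7/30 = 7/90, 1/3 · 5/18 = 5/54; these sum to 31/135.
By Bayes' rule, P(r = 5 | data) = (5/54) / (31/135) = 25/62.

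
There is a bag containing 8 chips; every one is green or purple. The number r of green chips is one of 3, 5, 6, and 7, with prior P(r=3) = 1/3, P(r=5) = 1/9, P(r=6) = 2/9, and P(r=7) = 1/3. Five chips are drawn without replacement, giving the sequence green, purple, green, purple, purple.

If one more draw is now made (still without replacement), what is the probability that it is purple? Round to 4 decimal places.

0.6000

For each hypothesis, P(data | H) works out to: P(data | r = 3) = (3/8)(5/7)(2/6)(4/5)(3/4) = 3/56; P(data | r = 5) = (5/8)(3/7)(4/6)(2/5)(1/4) = 1/56; P(data | r = 6) = (6/8)(2/7)(5/6)(1/5)(0/4) = 0; P(data | r = 7) = (7/8)(1/7)(6/6)(0/5) = 0.
Multiplying each by its prior: 1/3 · 3/56 = 1/56, 1/9 · 1/56 = 1/504, 2/9 · 0 = 0, 1/3 · 0 = 0; with total 5/252.
Dividing through by the total gives posterior P(r = 3 | data) = 9/10, P(r = 5 | data) = 1/10, P(r = 6 | data) = 0, P(r = 7 | data) = 0.
Averaging over the posterior, P(purple next | data) = (2/3)(9/10) + (0)(1/10) = 3/5.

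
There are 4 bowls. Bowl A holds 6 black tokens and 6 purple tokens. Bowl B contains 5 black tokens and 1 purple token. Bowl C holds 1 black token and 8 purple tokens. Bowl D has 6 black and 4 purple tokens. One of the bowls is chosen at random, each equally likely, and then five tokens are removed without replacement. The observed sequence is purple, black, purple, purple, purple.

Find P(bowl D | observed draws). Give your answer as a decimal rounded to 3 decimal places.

Compute the likelihood of the observed sequence for each case: P(data | bowl A) = (6/12)(6/11)(5/10)(4/9)(3/8) = 0.022727; P(data | bowl B) = (1/6)(5/5)(0/4) = 0; P(data | bowl C) = (8/9)(1/8)(7/7)(6/6)(5/5) = 0.11111; P(data | bowl D) = (4/10)(6/9)(3/8)(2/7)(1/6) = 0.0047619.
The prior-weighted likelihoods are 1/4 · 0.022727 = 0.0056818, 1/4 · 0 = 0, 1/4 · 0.11111 = 0.027778, 1/4 · 0.0047619 = 0.0011905; with total 0.03465.
Therefore the posterior P(bowl D | data) = (0.0011905) / (0.03465) = 0.034357.

0.034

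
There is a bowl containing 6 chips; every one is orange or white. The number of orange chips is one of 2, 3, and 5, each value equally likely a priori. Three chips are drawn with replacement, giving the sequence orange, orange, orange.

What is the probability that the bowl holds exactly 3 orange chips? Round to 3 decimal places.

0.169

Compute the likelihood of the observed sequence for each case: P(data | r = 2) = (2/6)(2/6)(2/6) = 1/27; P(data | r = 3) = (3/6)(3/6)(3/6) = 1/8; P(data | r = 5) = (5/6)(5/6)(5/6) = 125/216.
The prior-weighted likelihoods are 1/3 · 1/27 = 1/81, 1/3 · 1/8 = 1/24, 1/3 · 125/216 = 125/648; with total 20/81.
Therefore the posterior P(r = 3 | data) = (1/24) / (20/81) = 27/160.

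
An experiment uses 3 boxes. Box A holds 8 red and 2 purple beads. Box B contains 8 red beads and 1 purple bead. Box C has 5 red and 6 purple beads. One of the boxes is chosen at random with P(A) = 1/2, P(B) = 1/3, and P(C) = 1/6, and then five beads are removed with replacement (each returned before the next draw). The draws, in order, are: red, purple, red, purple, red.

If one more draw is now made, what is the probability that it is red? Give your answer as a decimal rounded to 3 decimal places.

0.724

The likelihood of the observed sequence under each hypothesis: P(data | box A) = (8/10)(2/10)(8/10)(2/10)(8/10) = 0.02048; P(data | box B) = (8/9)(1/9)(8/9)(1/9)(8/9) = 0.0086708; P(data | box C) = (5/11)(6/11)(5/11)(6/11)(5/11) = 0.027941.
Multiplying each by its prior: 1/2 · 0.02048 = 0.01024, 1/3 · 0.0086708 = 0.0028903, 1/6 · 0.027941 = 0.0046569; with total 0.017787.
Dividing through by the total gives posterior P(box A | data) = 0.5757, P(box B | data) = 0.16249, P(box C | data) = 0.26181.
Averaging over the posterior, P(red next | data) = (4/5)(0.5757) + (8/9)(0.16249) + (5/11)(0.26181) = 0.724.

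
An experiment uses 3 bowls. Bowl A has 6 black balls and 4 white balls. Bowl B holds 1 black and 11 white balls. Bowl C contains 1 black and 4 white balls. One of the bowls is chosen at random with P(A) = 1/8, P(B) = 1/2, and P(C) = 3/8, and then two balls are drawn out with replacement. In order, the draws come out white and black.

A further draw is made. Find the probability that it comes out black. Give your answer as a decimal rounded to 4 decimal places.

0.2588

For each hypothesis, P(data | H) works out to: P(data | bowl A) = (4/10)(6/10) = 0.24; P(data | bowl B) = (11/12)(1/12) = 0.076389; P(data | bowl C) = (4/5)(1/5) = 0.16.
The prior-weighted likelihoods are 1/8 · 0.24 = 0.03, 1/2 · 0.076389 = 0.038194, 3/8 · 0.16 = 0.06; with total 0.12819.
Normalising, the posterior is P(bowl A | data) = 0.23402, P(bowl B | data) = 0.29794, P(bowl C | data) = 0.46804.
The predictive probability is P(black next | data) = (3/5)(0.23402) + (1/12)(0.29794) + (1/5)(0.46804) = 0.25885.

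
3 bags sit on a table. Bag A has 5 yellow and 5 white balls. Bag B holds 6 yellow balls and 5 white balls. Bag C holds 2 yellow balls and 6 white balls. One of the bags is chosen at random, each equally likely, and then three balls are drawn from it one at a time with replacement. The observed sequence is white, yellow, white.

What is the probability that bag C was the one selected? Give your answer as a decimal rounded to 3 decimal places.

For each hypothesis, P(data | H) works out to: P(data | bag A) = (5/10)(5/10)(5/10) = 0.125; P(data | bag B) = (5/11)(6/11)(5/11) = 0.1127; P(data | bag C) = (6/8)(2/8)(6/8) = 0.14062.
Weighting by the prior gives 1/3 · 0.125 = 0.041667, 1/3 · 0.1127 = 0.037566, 1/3 · 0.14062 = 0.046875; these sum to 0.12611.
So P(bag C | data) = (0.046875) / (0.12611) = 0.37171.

0.372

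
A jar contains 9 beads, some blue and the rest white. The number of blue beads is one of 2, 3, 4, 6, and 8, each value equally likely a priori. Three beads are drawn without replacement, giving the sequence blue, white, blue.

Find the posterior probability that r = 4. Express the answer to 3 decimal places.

0.234

For each hypothesis, P(data | H) works out to: P(data | r = 2) = (2/9)(7/8)(1/7) = 1/36; P(data | r = 3) = (3/9)(6/8)(2/7) = 1/14; P(data | r = 4) = (4/9)(5/8)(3/7) = 5/42; P(data | r = 6) = (6/9)(3/8)(5/7) = 5/28; P(data | r = 8) = (8/9)(1/8)(7/7) = 1/9.
The prior-weighted likelihoods are 1/5 · 1/36 = 1/180, 1/5 · 1/14 = 1/70, 1/5 · 5/42 = 1/42, 1/5 · 5/28 = 1/28, 1/5 · 1/9 = 1/45; with total 32/315.
So P(r = 4 | data) = (1/42) / (32/315) = 15/64.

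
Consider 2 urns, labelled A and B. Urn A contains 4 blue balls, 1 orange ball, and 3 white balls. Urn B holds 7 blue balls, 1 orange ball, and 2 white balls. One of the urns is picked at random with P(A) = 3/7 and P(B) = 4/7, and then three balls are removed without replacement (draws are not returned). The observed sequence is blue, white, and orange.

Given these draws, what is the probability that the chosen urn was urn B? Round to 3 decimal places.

Under each hypothesis, the probability of the observed sequence is: P(data | urn A) = (4/8)(3/7)(1/6) = 0.035714; P(data | urn B) = (7/10)(2/9)(1/8) = 0.019444.
Multiplying each by its prior: 3/7 · 0.035714 = 0.015306, 4/7 · 0.019444 = 0.011111; these sum to 0.026417.
Hence P(urn B | data) = (0.011111) / (0.026417) = 0.4206.

0.421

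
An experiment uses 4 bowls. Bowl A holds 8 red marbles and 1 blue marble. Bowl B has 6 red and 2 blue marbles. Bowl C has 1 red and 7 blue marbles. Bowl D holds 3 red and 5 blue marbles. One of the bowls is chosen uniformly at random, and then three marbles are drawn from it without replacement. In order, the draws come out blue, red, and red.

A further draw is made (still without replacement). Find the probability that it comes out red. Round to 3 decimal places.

Compute the likelihood of the observed sequence for each case: P(data | bowl A) = (1/9)(8/8)(7/7) = 0.11111; P(data | bowl B) = (2/8)(6/7)(5/6) = 0.17857; P(data | bowl C) = (7/8)(1/7)(0/6) = 0; P(data | bowl D) = (5/8)(3/7)(2/6) = 0.089286.
Weighting by the prior gives 1/4 · 0.11111 = 0.027778, 1/4 · 0.17857 = 0.044643, 1/4 · 0 = 0, 1/4 · 0.089286 = 0.022321; summing to 0.094742.
The posterior is then P(bowl A | data) = 0.29319, P(bowl B | data) = 0.4712, P(bowl C | data) = 0, P(bowl D | data) = 0.2356.
Averaging over the posterior, P(red next | data) = (1)(0.29319) + (4/5)(0.4712) + (1/5)(0.2356) = 0.71728.

0.717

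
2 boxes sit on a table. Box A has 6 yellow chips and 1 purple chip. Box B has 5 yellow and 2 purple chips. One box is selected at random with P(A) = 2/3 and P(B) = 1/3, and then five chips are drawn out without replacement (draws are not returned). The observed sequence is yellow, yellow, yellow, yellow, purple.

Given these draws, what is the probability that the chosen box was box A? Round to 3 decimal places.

The likelihood of the observed sequence under each hypothesis: P(data | box A) = (6/7)(5/6)(4/5)(3/4)(1/3) = 1/7; P(data | box B) = (5/7)(4/6)(3/5)(2/4)(2/3) = 2/21.
The prior-weighted likelihoods are 2/3 · 1/7 = 2/21, 1/3 · 2/21 = 2/63; summing to 8/63.
Hence P(box A | data) = (2/21) / (8/63) = 3/4.

0.750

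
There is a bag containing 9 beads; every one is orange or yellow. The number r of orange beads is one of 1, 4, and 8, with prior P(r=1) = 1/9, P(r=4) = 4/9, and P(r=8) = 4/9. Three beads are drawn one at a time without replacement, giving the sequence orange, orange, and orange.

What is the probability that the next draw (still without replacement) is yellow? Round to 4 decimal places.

Compute the likelihood of the observed sequence for each case: P(data | r = 1) = (1/9)(0/8) = 0; P(data | r = 4) = (4/9)(3/8)(2/7) = 1/21; P(data | r = 8) = (8/9)(7/8)(6/7) = 2/3.
The prior-weighted likelihoods are 1/9 · 0 = 0, 4/9 · 1/21 = 4/189, 4/9 · 2/3 = 8/27; summing to 20/63.
Normalising, the posterior is P(r = 1 | data) = 0, P(r = 4 | data) = 1/15, P(r = 8 | data) = 14/15.
So P(yellow next | data) = Σ P(yellow next | H) P(H | data) = (5/6)(1/15) + (1/6)(14/15) = 19/90.

0.2111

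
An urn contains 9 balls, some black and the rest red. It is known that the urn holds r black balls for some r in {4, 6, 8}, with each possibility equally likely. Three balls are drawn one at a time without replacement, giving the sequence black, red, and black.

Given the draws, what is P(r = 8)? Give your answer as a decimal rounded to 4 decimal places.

The likelihood of the observed sequence under each hypothesis: P(data | r = 4) = (4/9)(5/8)(3/7) = 5/42; P(data | r = 6) = (6/9)(3/8)(5/7) = 5/28; P(data | r = 8) = (8/9)(1/8)(7/7) = 1/9.
Multiplying each by its prior: 1/3 · 5/42 = 5/126, 1/3 · 5/28 = 5/84, 1/3 · 1/9 = 1/27; with total 103/756.
Hence P(r = 8 | data) = (1/27) / (103/756) = 28/103.

0.2718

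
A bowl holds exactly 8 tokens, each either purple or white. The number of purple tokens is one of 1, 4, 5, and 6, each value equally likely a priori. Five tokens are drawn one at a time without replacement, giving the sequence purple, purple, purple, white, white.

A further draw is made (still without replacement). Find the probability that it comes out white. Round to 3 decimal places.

0.351

Under each hypothesis, the probability of the observed sequence is: P(data | r = 1) = (1/8)(0/7) = 0; P(data | r = 4) = (4/8)(3/7)(2/6)(4/5)(3/4) = 0.042857; P(data | r = 5) = (5/8)(4/7)(3/6)(3/5)(2/4) = 0.053571; P(data | r = 6) = (6/8)(5/7)(4/6)(2/5)(1/4) = 0.035714.
Weighting by the prior gives 1/4 · 0 = 0, 1/4 · 0.042857 = 0.010714, 1/4 · 0.053571 = 0.013393, 1/4 · 0.035714 = 0.0089286; summing to 0.033036.
Normalising, the posterior is P(r = 1 | data) = 0, P(r = 4 | data) = 0.32432, P(r = 5 | data) = 0.40541, P(r = 6 | data) = 0.27027.
The predictive probability is P(white next | data) = (2/3)(0.32432) + (1/3)(0.40541) + (0)(0.27027) = 0.35135.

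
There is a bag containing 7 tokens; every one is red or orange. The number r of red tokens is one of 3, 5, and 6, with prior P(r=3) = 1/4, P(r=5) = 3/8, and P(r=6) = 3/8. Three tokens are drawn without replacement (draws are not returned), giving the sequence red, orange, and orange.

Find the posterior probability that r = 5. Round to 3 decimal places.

0.294

Compute the likelihood of the observed sequence for each case: P(data | r = 3) = (3/7)(4/6)(3/5) = 6/35; P(data | r = 5) = (5/7)(2/6)(1/5) = 1/21; P(data | r = 6) = (6/7)(1/6)(0/5) = 0.
The prior-weighted likelihoods are 1/4 · 6/35 = 3/70, 3/8 · 1/21 = 1/56, 3/8 · 0 = 0; with total 17/280.
So P(r = 5 | data) = (1/56) / (17/280) = 5/17.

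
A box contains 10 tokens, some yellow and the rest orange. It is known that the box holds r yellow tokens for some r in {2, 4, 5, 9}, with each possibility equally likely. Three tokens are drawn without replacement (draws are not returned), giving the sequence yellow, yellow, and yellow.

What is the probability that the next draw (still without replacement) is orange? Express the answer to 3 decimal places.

0.230

For each hypothesis, P(data | H) works out to: P(data | r = 2) = (2/10)(1/9)(0/8) = 0; P(data | r = 4) = (4/10)(3/9)(2/8) = 1/30; P(data | r = 5) = (5/10)(4/9)(3/8) = 1/12; P(data | r = 9) = (9/10)(8/9)(7/8) = 7/10.
Weighting by the prior gives 1/4 · 0 = 0, 1/4 · 1/30 = 1/120, 1/4 · 1/12 = 1/48, 1/4 · 7/10 = 7/40; with total 49/240.
The posterior is then P(r = 2 | data) = 0, P(r = 4 | data) = 2/49, P(r = 5 | data) = 5/49, P(r = 9 | data) = 6/7.
The predictive probability is P(orange next | data) = (6/7)(2/49) + (5/7)(5/49) + (1/7)(6/7) = 79/343.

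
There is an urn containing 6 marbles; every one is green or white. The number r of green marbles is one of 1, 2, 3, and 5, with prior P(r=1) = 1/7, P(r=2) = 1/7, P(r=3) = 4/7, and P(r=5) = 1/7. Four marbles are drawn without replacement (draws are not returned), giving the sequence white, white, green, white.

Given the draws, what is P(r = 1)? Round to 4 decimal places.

Compute the likelihood of the observed sequence for each case: P(data | r = 1) = (5/6)(4/5)(1/4)(3/3) = 1/6; P(data | r = 2) = (4/6)(3/5)(2/4)(2/3) = 2/15; P(data | r = 3) = (3/6)(2/5)(3/4)(1/3) = 1/20; P(data | r = 5) = (1/6)(0/5) = 0.
Multiplying each by its prior: 1/7 · 1/6 = 1/42, 1/7 · 2/15 = 2/105, 4/7 · 1/20 = 1/35, 1/7 · 0 = 0; summing to 1/14.
By Bayes' rule, P(r = 1 | data) = (1/42) / (1/14) = 1/3.

0.3333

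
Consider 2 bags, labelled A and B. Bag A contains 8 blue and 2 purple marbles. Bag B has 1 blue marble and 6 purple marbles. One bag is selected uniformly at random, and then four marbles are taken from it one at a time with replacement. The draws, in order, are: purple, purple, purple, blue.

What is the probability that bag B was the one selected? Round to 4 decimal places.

Compute the likelihood of the observed sequence for each case: P(data | bag A) = (2/10)(2/10)(2/10)(8/10) = 0.0064; P(data | bag B) = (6/7)(6/7)(6/7)(1/7) = 0.089963.
Multiplying each by its prior: 1/2 · 0.0064 = 0.0032, 1/2 · 0.089963 = 0.044981; summing to 0.048181.
So P(bag B | data) = (0.044981) / (0.048181) = 0.93358.

0.9336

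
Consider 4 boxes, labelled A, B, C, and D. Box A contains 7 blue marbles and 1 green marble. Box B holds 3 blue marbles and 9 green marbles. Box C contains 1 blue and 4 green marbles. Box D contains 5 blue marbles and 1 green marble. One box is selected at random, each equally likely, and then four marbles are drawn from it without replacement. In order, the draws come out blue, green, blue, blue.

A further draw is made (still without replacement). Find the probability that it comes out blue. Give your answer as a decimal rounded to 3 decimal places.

Compute the likelihood of the observed sequence for each case: P(data | box A) = (7/8)(1/7)(6/6)(5/5) = 0.125; P(data | box B) = (3/12)(9/11)(2/10)(1/9) = 0.0045455; P(data | box C) = (1/5)(4/4)(0/3) = 0; P(data | box D) = (5/6)(1/5)(4/4)(3/3) = 0.16667.
The prior-weighted likelihoods are 1/4 · 0.125 = 0.03125, 1/4 · 0.0045455 = 0.0011364, 1/4 · 0 = 0, 1/4 · 0.16667 = 0.041667; these sum to 0.074053.
Dividing through by the total gives posterior P(box A | data) = 0.42199, P(box B | data) = 0.015345, P(box C | data) = 0, P(box D | data) = 0.56266.
So P(blue next | data) = Σ P(blue next | H) P(H | data) = (1)(0.42199) + (0)(0.015345) + (1)(0.56266) = 0.98465.

0.985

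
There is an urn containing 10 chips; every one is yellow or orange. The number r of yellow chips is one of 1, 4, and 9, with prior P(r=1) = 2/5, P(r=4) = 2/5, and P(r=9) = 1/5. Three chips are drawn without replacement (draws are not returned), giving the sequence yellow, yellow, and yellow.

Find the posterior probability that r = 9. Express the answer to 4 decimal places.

0.9130

Under each hypothesis, the probability of the observed sequence is: P(data | r = 1) = (1/10)(0/9) = 0; P(data | r = 4) = (4/10)(3/9)(2/8) = 1/30; P(data | r = 9) = (9/10)(8/9)(7/8) = 7/10.
Weighting by the prior gives 2/5 · 0 = 0, 2/5 · 1/30 = 1/75, 1/5 · 7/10 = 7/50; with total 23/150.
Therefore the posterior P(r = 9 | data) = (7/50) / (23/150) = 21/23.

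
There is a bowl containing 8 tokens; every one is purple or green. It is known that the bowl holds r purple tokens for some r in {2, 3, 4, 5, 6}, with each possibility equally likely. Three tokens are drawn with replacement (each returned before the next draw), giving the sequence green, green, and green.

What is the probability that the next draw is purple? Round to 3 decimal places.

0.354

Under each hypothesis, the probability of the observed sequence is: P(data | r = 2) = (6/8)(6/8)(6/8) = 0.42188; P(data | r = 3) = (5/8)(5/8)(5/8) = 0.24414; P(data | r = 4) = (4/8)(4/8)(4/8) = 0.125; P(data | r = 5) = (3/8)(3/8)(3/8) = 0.052734; P(data | r = 6) = (2/8)(2/8)(2/8) = 0.015625.
Multiplying each by its prior: 1/5 · 0.42188 = 0.084375, 1/5 · 0.24414 = 0.048828, 1/5 · 0.125 = 0.025, 1/5 · 0.052734 = 0.010547, 1/5 · 0.015625 = 0.003125; with total 0.17188.
The posterior is then P(r = 2 | data) = 0.49091, P(r = 3 | data) = 0.28409, P(r = 4 | data) = 0.14545, P(r = 5 | data) = 0.061364, P(r = 6 | data) = 0.018182.
The predictive probability is P(purple next | data) = (1/4)(0.49091) + (3/8)(0.28409) + (1/2)(0.14545) + (5/8)(0.061364) + (3/4)(0.018182) = 0.35398.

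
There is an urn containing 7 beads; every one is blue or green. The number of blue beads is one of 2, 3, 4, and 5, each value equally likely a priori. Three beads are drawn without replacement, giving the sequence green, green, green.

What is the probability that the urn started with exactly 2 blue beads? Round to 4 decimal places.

0.6667

For each hypothesis, P(data | H) works out to: P(data | r = 2) = (5/7)(4/6)(3/5) = 2/7; P(data | r = 3) = (4/7)(3/6)(2/5) = 4/35; P(data | r = 4) = (3/7)(2/6)(1/5) = 1/35; P(data | r = 5) = (2/7)(1/6)(0/5) = 0.
The prior-weighted likelihoods are 1/4 · 2/7 = 1/14, 1/4 · 4/35 = 1/35, 1/4 · 1/35 = 1/140, 1/4 · 0 = 0; summing to 3/28.
Hence P(r = 2 | data) = (1/14) / (3/28) = 2/3.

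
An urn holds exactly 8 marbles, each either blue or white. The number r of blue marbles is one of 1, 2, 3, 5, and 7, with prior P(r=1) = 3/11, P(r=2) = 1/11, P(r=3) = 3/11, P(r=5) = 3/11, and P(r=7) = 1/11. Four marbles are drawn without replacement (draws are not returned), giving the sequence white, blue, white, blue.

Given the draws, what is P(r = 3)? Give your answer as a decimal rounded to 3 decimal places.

The likelihood of the observed sequence under each hypothesis: P(data | r = 1) = (7/8)(1/7)(6/6)(0/5) = 0; P(data | r = 2) = (6/8)(2/7)(5/6)(1/5) = 1/28; P(data | r = 3) = (5/8)(3/7)(4/6)(2/5) = 1/14; P(data | r = 5) = (3/8)(5/7)(2/6)(4/5) = 1/14; P(data | r = 7) = (1/8)(7/7)(0/6) = 0.
The prior-weighted likelihoods are 3/11 · 0 = 0, 1/11 · 1/28 = 1/308, 3/11 · 1/14 = 3/154, 3/11 · 1/14 = 3/154, 1/11 · 0 = 0; these sum to 13/308.
Hence P(r = 3 | data) = (3/154) / (13/308) = 6/13.

0.462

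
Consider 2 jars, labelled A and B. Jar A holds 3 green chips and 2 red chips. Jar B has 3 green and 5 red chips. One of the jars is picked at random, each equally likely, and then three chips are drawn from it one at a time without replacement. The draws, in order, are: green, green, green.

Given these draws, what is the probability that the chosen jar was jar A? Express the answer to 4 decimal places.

The likelihood of the observed sequence under each hypothesis: P(data | jar A) = (3/5)(2/4)(1/3) = 1/10; P(data | jar B) = (3/8)(2/7)(1/6) = 1/56.
The prior-weighted likelihoods are 1/2 · 1/10 = 1/20, 1/2 · 1/56 = 1/112; with total 33/560.
By Bayes' rule, P(jar A | data) = (1/20) / (33/560) = 28/33.

0.8485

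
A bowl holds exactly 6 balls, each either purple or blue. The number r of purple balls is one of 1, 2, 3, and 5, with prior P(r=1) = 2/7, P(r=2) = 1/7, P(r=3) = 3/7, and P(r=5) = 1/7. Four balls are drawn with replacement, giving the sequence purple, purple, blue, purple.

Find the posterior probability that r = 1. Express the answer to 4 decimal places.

0.0244

Compute the likelihood of the observed sequence for each case: P(data | r = 1) = (1/6)(1/6)(5/6)(1/6) = 0.003858; P(data | r = 2) = (2/6)(2/6)(4/6)(2/6) = 0.024691; P(data | r = 3) = (3/6)(3/6)(3/6)(3/6) = 0.0625; P(data | r = 5) = (5/6)(5/6)(1/6)(5/6) = 0.096451.
Multiplying each by its prior: 2/7 · 0.003858 = 0.0011023, 1/7 · 0.024691 = 0.0035273, 3/7 · 0.0625 = 0.026786, 1/7 · 0.096451 = 0.013779; summing to 0.045194.
Therefore the posterior P(r = 1 | data) = (0.0011023) / (0.045194) = 0.02439.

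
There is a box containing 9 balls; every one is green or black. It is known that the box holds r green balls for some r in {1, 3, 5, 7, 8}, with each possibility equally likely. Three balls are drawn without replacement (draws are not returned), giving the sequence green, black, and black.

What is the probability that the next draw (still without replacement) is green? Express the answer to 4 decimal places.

Under each hypothesis, the probability of the observed sequence is: P(data | r = 1) = (1/9)(8/8)(7/7) = 1/9; P(data | r = 3) = (3/9)(6/8)(5/7) = 5/28; P(data | r = 5) = (5/9)(4/8)(3/7) = 5/42; P(data | r = 7) = (7/9)(2/8)(1/7) = 1/36; P(data | r = 8) = (8/9)(1/8)(0/7) = 0.
The prior-weighted likelihoods are 1/5 · 1/9 = 1/45, 1/5 · 5/28 = 1/28, 1/5 · 5/42 = 1/42, 1/5 · 1/36 = 1/180, 1/5 · 0 = 0; summing to 11/126.
The posterior is then P(r = 1 | data) = 14/55, P(r = 3 | data) = 9/22, P(r = 5 | data) = 3/11, P(r = 7 | data) = 7/110, P(r = 8 | data) = 0.
The predictive probability is P(green next | data) = (0)(14/55) + (1/3)(9/22) + (2/3)(3/11) + (1)(7/110) = 21/55.

0.3818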